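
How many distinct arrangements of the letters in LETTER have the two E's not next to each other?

There are 6!/(2!·2!) = 180 arrangements of LETTER in total.
Arrangements with the E's together: treat EE as one letter, giving (5)!/(2!) = 60.
Hence 180 − 60 = 120.

120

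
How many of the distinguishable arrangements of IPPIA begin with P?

Fix P in the first position and arrange the remaining 4 letters.
Those 4 letters have I appearing twice, giving (4)!/(2!) = 12.

12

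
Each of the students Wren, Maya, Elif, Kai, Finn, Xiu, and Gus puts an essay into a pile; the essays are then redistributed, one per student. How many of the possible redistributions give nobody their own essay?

1854

This is the derangement count D_7: permutations of 7 items with no fixed point.
By inclusion–exclusion this is Σ_{j=0}^{7} (−1)^j C(7,j)·(7−j)!.
Computing: 5040 − 5040 + 2520 − 840 + 210 − 42 + 7 − 1 = 1854.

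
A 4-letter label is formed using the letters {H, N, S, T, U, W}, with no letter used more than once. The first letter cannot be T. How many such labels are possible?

300

The first letter has 6−1 = 5 choices (anything except T).
The remaining 3 letters are filled from the other 5 symbols without repetition: 5 × 4 × 3 = 60.
Total: 5 × 60 = 300.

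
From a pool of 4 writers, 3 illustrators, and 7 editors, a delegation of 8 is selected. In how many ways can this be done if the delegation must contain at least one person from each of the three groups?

Total 8-person selections from all 14: C(14,8) = 3003.
Selections missing a whole group: no writers → C(10,8) = 45; no illustrators → C(11,8) = 165; no editors → C(7,8) = 0.
Add back selections omitting two groups (i.e. drawn from a single group): C(4,8) + C(3,8) + C(7,8) = 0.
By inclusion–exclusion: 3003 − 210 + 0 = 2793.

2793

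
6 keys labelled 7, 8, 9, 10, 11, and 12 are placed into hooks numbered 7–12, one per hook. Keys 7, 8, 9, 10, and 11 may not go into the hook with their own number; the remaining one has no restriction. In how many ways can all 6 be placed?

Let Aᵢ (for 7 ≤ i ≤ 11) be the placements that put key i in its forbidden hook. Any j of these fix j positions, leaving (6−j)! ways to fill the rest, and there are C(5,j) ways to pick which j.
By inclusion–exclusion, the number of valid placements is Σ_{j=0}^{5} (−1)^j C(5,j)·(6−j)!.
Computing: 720 − 600 + 240 − 60 + 10 − 1 = 309.

309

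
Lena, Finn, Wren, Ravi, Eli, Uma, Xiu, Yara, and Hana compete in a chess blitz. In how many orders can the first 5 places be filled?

There are 9 choices for 1st place, 8 for 2nd, and so on down to 5 for position 5.
That gives 9 × 8 × 7 × 6 × 5 = 15120.

15120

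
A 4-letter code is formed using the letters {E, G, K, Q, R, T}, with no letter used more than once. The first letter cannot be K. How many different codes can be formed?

300

The first letter has 6−1 = 5 choices (anything except K).
The remaining 3 letters are filled from the other 5 symbols without repetition: 5 × 4 × 3 = 60.
Total: 5 × 60 = 300.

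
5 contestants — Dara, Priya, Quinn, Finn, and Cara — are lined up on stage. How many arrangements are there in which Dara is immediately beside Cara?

Glue Dara and Cara into one block (2 internal orders), leaving 4 units to arrange in a row.
That gives 2 × 4! = 2 × 24 = 48.

48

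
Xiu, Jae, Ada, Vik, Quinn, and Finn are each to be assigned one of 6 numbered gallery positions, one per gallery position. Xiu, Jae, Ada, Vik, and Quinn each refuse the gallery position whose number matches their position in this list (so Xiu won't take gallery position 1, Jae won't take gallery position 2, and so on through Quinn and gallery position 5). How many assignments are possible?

Let Aᵢ (for 1 ≤ i ≤ 5) be the placements that put person i in their forbidden gallery position. Any j of these fix j positions, leaving (6−j)! ways to fill the rest, and there are C(5,j) ways to pick which j.
By inclusion–exclusion, the number of valid placements is Σ_{j=0}^{5} (−1)^j C(5,j)·(6−j)!.
Computing: 720 − 600 + 240 − 60 + 10 − 1 = 309.

309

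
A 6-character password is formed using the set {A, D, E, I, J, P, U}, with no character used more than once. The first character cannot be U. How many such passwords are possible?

The first character has 7−1 = 6 choices (anything except U).
The remaining 5 characters are filled from the other 6 symbols without repetition: 6 × 5 × 4 × 3 × 2 = 720.
Total: 6 × 720 = 4320.

4320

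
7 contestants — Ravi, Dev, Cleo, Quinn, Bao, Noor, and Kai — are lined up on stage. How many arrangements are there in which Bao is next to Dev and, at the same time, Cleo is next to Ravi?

480

Treat {Bao,Dev} as one block (2 orders) and {Cleo,Ravi} as another (2 orders).
That leaves 5 units to arrange: 2 × 2 × 5! = 4 × 120 = 480.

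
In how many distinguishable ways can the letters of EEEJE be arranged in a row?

EEEJE has 5 letters with E appearing 4 times.
The number of distinct arrangements is 5!/(4!) = 120/24 = 5.

5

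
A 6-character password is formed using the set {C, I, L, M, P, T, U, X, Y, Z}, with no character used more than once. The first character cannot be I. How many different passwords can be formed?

The first character has 10−1 = 9 choices (anything except I).
The remaining 5 characters are filled from the other 9 symbols without repetition: 9 × 8 × 7 × 6 × 5 = 15120.
Total: 9 × 15120 = 136080.

136080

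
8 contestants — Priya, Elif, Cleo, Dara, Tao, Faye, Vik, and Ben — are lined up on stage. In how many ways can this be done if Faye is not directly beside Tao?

There are 8! = 40320 arrangements in all. If Faye and Tao are adjacent, merging them into one block gives 2·(7)! = 10080 arrangements.
So 40320 − 10080 = 30240 arrangements keep them apart.

30240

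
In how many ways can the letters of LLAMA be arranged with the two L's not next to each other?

18

There are 5!/(2!·2!) = 30 arrangements of LLAMA in total.
Arrangements with the L's together: treat LL as one letter, giving (4)!/(2!) = 12.
Subtracting, 30 − 12 = 18 arrangements keep the L's apart.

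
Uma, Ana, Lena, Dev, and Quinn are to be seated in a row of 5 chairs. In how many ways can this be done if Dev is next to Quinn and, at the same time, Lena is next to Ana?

Treat {Dev,Quinn} as one block (2 orders) and {Lena,Ana} as another (2 orders).
That leaves 3 units to arrange: 2 × 2 × 3! = 4 × 6 = 24.

24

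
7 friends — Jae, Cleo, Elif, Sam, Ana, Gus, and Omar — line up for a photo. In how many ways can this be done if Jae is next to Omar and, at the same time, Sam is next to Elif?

480

Treat {Jae,Omar} as one block (2 orders) and {Sam,Elif} as another (2 orders).
That leaves 5 units to arrange: 2 × 2 × 5! = 4 × 120 = 480.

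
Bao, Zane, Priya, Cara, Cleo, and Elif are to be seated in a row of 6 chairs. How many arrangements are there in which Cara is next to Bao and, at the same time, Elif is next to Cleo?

96

Treat {Cara,Bao} as one block (2 orders) and {Elif,Cleo} as another (2 orders).
That leaves 4 units to arrange: 2 × 2 × 4! = 4 × 24 = 96.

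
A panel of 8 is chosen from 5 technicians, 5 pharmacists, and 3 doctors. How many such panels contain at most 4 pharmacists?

1231

Split by how many pharmacists are chosen (0 through 4).
Sum: C(5,0)·C(8,8) + C(5,1)·C(8,7) + C(5,2)·C(8,6) + C(5,3)·C(8,5) + C(5,4)·C(8,4) = 1 + 40 + 280 + 560 + 350 = 1231.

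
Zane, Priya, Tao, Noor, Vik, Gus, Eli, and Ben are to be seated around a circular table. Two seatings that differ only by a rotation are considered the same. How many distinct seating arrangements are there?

Around a circle, 8 distinct people have 8!/8 = (7)! = 5040 rotationally distinct seatings.

5040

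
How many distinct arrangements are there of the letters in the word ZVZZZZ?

6

Letter multiplicities in ZVZZZZ: V×1, Z×5.
Dividing 6! = 720 by 5! = 120 for the repeated letters gives 6.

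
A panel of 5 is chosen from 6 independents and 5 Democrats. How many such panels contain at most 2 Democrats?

281

Split by how many Democrats are chosen (0 through 2).
Sum: C(5,0)·C(6,5) + C(5,1)·C(6,4) + C(5,2)·C(6,3) = 6 + 75 + 200 = 281.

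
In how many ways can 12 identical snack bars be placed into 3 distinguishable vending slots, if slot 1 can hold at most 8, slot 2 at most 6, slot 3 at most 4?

Ignoring the caps, the number of non-negative solutions to x_1+…+x_3 = 12 is C(14,2) = 91.
Subtract solutions that violate a single cap (substitute x_i' = x_i − (cap_i+1)): x_1 ≥ 9 gives C(5,2) = 10; x_2 ≥ 7 gives C(7,2) = 21; x_3 ≥ 5 gives C(9,2) = 36. Together 67.
Add back pairs where two caps are both exceeded: 0 + 0 + 1 = 1.
By inclusion–exclusion the count is 91 − 67 + 1 = 25.

25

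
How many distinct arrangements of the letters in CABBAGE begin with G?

Fix G in the first position and arrange the remaining 6 letters.
Those 6 letters have A appearing twice and B appearing twice, giving (6)!/(2!·2!) = 180.

180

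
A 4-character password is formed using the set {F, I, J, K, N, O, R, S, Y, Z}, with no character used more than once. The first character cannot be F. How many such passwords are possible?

4536

The first character has 10−1 = 9 choices (anything except F).
The remaining 3 characters are filled from the other 9 symbols without repetition: 9 × 8 × 7 = 504.
Total: 9 × 504 = 4536.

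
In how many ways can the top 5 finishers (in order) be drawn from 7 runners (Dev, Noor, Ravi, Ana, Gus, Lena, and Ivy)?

2520

There are 7 choices for 1st place, 6 for 2nd, and so on down to 3 for position 5.
That gives 7 × 6 × 5 × 4 × 3 = 2520.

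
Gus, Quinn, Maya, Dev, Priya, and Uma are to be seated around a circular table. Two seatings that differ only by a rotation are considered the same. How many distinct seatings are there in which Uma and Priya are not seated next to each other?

All circular seatings of 6 people number (5)! = 120.
Seatings with Uma beside Priya: treat them as a block with 2 internal orders, giving 2 × (4)! = 48.
Subtracting, 120 − 48 = 72.

72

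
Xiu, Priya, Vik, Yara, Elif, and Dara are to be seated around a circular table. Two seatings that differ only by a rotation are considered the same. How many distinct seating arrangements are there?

Seat Xiu anywhere (absorbing the rotational symmetry), then permute the other 5: (5)! = 120.

120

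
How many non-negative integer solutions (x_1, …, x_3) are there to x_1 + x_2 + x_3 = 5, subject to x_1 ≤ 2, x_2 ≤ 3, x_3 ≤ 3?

9

Ignoring the caps, the number of non-negative solutions to x_1+…+x_3 = 5 is C(7,2) = 21.
Subtract solutions that violate a single cap (substitute x_i' = x_i − (cap_i+1)): x_1 ≥ 3 gives C(4,2) = 6; x_2 ≥ 4 gives C(3,2) = 3; x_3 ≥ 4 gives C(3,2) = 3. Together 12.
No two caps can be exceeded simultaneously, so the pair terms are all 0.
By inclusion–exclusion the count is 21 − 12 + 0 = 9.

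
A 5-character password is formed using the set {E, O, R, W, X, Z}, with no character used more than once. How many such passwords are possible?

Choose and order 5 of the 6 symbols: the first character has 6 options, the next 5, and so on down to 2.
That product is 6 × 5 × 4 × 3 × 2 = 720.

720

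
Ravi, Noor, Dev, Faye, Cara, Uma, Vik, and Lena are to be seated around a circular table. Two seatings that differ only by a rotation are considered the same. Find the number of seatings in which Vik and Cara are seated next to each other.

1440

Glue Vik and Cara into a block (2 internal orders). Seating 7 units around a circle gives (6)! arrangements.
So 2 × (6)! = 2 × 720 = 1440.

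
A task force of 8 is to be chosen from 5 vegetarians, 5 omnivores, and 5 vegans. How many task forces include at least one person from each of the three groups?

With no constraint there are C(15,8) = 6435 possible selections.
Selections missing a whole group: no vegetarians → C(10,8) = 45; no omnivores → C(10,8) = 45; no vegans → C(10,8) = 45.
Add back selections omitting two groups (i.e. drawn from a single group): C(5,8) + C(5,8) + C(5,8) = 0.
By inclusion–exclusion: 6435 − 135 + 0 = 6300.

6300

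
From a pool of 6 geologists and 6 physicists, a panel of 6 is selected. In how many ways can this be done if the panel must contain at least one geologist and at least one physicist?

922

Total 6-person selections from all 12: C(12,6) = 924.
Selections missing a whole group: no geologists → C(6,6) = 1; no physicists → C(6,6) = 1.
Both groups omitted at once is impossible, so 924 − 2 = 922.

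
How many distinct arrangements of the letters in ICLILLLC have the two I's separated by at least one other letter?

315

Total arrangements of ICLILLLC: 8!/(4!·2!·2!) = 420.
Arrangements with the I's together: treat II as one letter, giving (7)!/(4!·2!) = 105.
Hence 420 − 105 = 315.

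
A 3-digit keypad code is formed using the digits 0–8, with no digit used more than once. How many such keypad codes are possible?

Choose and order 3 of the 9 symbols: the first digit has 9 options, the next 8, then 7.
That product is 9 × 8 × 7 = 504.

504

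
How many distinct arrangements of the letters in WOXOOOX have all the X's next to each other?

30

Treat the 2 copies of X as a single block. The multiset to arrange is then {XX, O, O, O, O, W}, 6 items in all.
That gives (6)!/(4!) = 30 arrangements.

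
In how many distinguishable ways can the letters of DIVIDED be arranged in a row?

420

DIVIDED has 7 letters with D appearing 3 times and I appearing twice.
Dividing 7! = 5040 by 3!·2! = 12 for the repeated letters gives 420.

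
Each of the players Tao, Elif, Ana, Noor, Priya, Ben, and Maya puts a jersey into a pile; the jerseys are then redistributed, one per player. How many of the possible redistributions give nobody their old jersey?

Let Aᵢ be the assignments in which player i gets their old jersey. We want the size of the complement of A₁∪…∪A_7.
By inclusion–exclusion this is Σ_{j=0}^{7} (−1)^j C(7,j)·(7−j)!.
Computing: 5040 − 5040 + 2520 − 840 + 210 − 42 + 7 − 1 = 1854.

1854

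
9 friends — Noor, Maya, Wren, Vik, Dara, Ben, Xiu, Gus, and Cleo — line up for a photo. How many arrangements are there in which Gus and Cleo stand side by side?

80640

Treat {Gus, Cleo} as a single unit. There are 8 units to order, and the pair itself can be ordered 2 ways.
So the count is 2·(8)! = 80640.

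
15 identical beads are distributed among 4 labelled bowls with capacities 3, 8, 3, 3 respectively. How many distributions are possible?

10

Ignoring the caps, the number of non-negative solutions to x_1+…+x_4 = 15 is C(18,3) = 816.
Subtract solutions that violate a single cap (substitute x_i' = x_i − (cap_i+1)): x_1 ≥ 4 gives C(14,3) = 364; x_2 ≥ 9 gives C(9,3) = 84; x_3 ≥ 4 gives C(14,3) = 364; x_4 ≥ 4 gives C(14,3) = 364. Together 1176.
Add back pairs where two caps are both exceeded: 10 + 120 + 120 + 10 + 10 + 120 = 390.
Subtract triples: 0 + 0 + 20 + 0 = 20.
By inclusion–exclusion the count is 816 − 1176 + 390 − 20 = 10.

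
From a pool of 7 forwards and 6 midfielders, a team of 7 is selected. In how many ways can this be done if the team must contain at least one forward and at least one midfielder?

1715

With no constraint there are C(13,7) = 1716 possible selections.
Selections missing a whole group: no forwards → C(6,7) = 0; no midfielders → C(7,7) = 1.
Both groups omitted at once is impossible, so 1716 − 1 = 1715.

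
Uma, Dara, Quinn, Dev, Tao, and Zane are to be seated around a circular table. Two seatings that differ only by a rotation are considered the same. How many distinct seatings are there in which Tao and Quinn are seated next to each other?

Treat {Tao, Quinn} as one unit (2 internal orders) and seat the resulting 5 units around the table: (4)! circular arrangements.
So 2 × (4)! = 2 × 24 = 48.

48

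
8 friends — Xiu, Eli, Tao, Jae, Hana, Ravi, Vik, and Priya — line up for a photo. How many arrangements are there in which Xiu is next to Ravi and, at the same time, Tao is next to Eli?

2880

Treat {Xiu,Ravi} as one block (2 orders) and {Tao,Eli} as another (2 orders).
That leaves 6 units to arrange: 2 × 2 × 6! = 4 × 720 = 2880.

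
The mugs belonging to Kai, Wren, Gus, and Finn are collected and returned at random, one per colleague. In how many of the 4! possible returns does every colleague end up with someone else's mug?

Count assignments avoiding every fixed point. For any j of the 4 colleagues fixed to their own mug, the other 4−j can be arranged in (4−j)! ways.
By inclusion–exclusion this is Σ_{j=0}^{4} (−1)^j C(4,j)·(4−j)!.
Computing: 24 − 24 + 12 − 4 + 1 = 9.

9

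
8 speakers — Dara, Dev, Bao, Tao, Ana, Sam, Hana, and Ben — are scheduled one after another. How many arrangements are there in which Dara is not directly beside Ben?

30240

Of the 8! = 40320 arrangements, those with Dara and Ben adjacent number 2 × 7! = 10080 (treat the pair as a block with 2 internal orders).
So 40320 − 10080 = 30240 arrangements keep them apart.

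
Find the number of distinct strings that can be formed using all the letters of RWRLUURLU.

RWRLUURLU has 9 letters with L appearing twice, R appearing 3 times, and U appearing 3 times.
The number of distinct arrangements is 9!/(3!·3!·2!) = 362880/72 = 5040.

5040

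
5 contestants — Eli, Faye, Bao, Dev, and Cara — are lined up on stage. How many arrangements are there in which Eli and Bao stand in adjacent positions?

Treat {Eli, Bao} as a single unit. There are 4 units to order, and the pair itself can be ordered 2 ways.
That gives 2 × 4! = 2 × 24 = 48.

48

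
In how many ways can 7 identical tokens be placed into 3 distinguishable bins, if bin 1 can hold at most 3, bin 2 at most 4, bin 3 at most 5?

17

Without the upper bounds there are C(9,2) = 36 ways to split 7 among 3 bins.
Subtract solutions that violate a single cap (substitute x_i' = x_i − (cap_i+1)): x_1 ≥ 4 gives C(5,2) = 10; x_2 ≥ 5 gives C(4,2) = 6; x_3 ≥ 6 gives C(3,2) = 3. Together 19.
No two caps can be exceeded simultaneously, so the pair terms are all 0.
By inclusion–exclusion the count is 36 − 19 + 0 = 17.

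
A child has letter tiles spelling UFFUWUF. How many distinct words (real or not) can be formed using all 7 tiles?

Letter multiplicities in UFFUWUF: F×3, U×3, W×1.
The number of distinct arrangements is 7!/(3!·3!) = 5040/36 = 140.

140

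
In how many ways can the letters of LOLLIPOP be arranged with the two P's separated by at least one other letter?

1260

There are 8!/(3!·2!·2!) = 1680 arrangements of LOLLIPOP in total.
If the two P's are adjacent, glue them into one block, leaving 7 items to arrange: (7)!/(3!·2!) = 420 ways.
Subtracting, 1680 − 420 = 1260 arrangements keep the P's apart.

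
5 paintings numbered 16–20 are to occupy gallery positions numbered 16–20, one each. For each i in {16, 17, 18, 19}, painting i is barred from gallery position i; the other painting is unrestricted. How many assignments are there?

Let Aᵢ (for 16 ≤ i ≤ 19) be the placements that put painting i in its forbidden gallery position. Any j of these fix j positions, leaving (5−j)! ways to fill the rest, and there are C(4,j) ways to pick which j.
By inclusion–exclusion, the number of valid placements is Σ_{j=0}^{4} (−1)^j C(4,j)·(5−j)!.
Computing: 120 − 96 + 36 − 8 + 1 = 53.

53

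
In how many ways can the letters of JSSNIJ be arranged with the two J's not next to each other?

120

Total arrangements of JSSNIJ: 6!/(2!·2!) = 180.
Arrangements with the J's together: treat JJ as one letter, giving (5)!/(2!) = 60.
Subtracting, 180 − 60 = 120 arrangements keep the J's apart.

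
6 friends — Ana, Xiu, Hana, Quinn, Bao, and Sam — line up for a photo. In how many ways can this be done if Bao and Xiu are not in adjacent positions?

Of the 6! = 720 arrangements, those with Bao and Xiu adjacent number 2 × 5! = 240 (treat the pair as a block with 2 internal orders).
So 720 − 240 = 480 arrangements keep them apart.

480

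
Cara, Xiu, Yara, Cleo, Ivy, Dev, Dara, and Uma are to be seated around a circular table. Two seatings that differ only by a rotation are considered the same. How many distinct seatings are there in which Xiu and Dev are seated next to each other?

Treat {Xiu, Dev} as one unit (2 internal orders) and seat the resulting 7 units around the table: (6)! circular arrangements.
So 2 × (6)! = 2 × 720 = 1440.

1440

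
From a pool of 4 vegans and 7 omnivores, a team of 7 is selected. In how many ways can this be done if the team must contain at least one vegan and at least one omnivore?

Unrestricted: C(11,7) = 330 ways to pick any 7 of the 11.
Subtract selections that omit an entire group: no vegans → C(7,7) = 1; no omnivores → C(4,7) = 0.
Both groups omitted at once is impossible, so 330 − 1 = 329.

329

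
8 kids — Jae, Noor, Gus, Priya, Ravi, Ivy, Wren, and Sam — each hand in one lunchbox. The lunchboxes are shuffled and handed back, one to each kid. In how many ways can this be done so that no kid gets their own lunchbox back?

14833

Let Aᵢ be the assignments in which kid i gets their own lunchbox. We want the size of the complement of A₁∪…∪A_8.
By inclusion–exclusion this is Σ_{j=0}^{8} (−1)^j C(8,j)·(8−j)!.
Computing: 40320 − 40320 + 20160 − 6720 + 1680 − 336 + 56 − 8 + 1 = 14833.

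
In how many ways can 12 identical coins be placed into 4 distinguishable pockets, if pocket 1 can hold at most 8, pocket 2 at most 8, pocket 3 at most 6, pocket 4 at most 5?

275

Without the upper bounds there are C(15,3) = 455 ways to split 12 among 4 pockets.
Subtract solutions that violate a single cap (substitute x_i' = x_i − (cap_i+1)): x_1 ≥ 9 gives C(6,3) = 20; x_2 ≥ 9 gives C(6,3) = 20; x_3 ≥ 7 gives C(8,3) = 56; x_4 ≥ 6 gives C(9,3) = 84. Together 180.
No two caps can be exceeded simultaneously, so the pair terms are all 0.
By inclusion–exclusion the count is 455 − 180 + 0 = 275.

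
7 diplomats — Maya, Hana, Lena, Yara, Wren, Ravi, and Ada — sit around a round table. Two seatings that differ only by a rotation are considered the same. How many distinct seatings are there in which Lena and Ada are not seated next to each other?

All circular seatings of 7 people number (6)! = 720.
Seatings with Lena beside Ada: treat them as a block with 2 internal orders, giving 2 × (5)! = 240.
Subtracting, 720 − 240 = 480.

480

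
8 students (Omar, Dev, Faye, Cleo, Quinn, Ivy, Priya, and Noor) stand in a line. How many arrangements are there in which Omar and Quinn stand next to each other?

10080

Place the 6 others and the Omar-Quinn pair as 7 objects in a line; the pair has 2 internal arrangements.
That gives 2 × 7! = 2 × 5040 = 10080.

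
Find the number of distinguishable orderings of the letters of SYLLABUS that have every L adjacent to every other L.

Treat the 2 copies of L as a single block. The multiset to arrange is then {LL, A, B, S, S, U, Y}, 7 items in all.
That gives (7)!/(2!) = 2520 arrangements.

2520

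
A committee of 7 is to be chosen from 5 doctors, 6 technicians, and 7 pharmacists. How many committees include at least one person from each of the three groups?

28987

Unrestricted: C(18,7) = 31824 ways to pick any 7 of the 18.
Selections missing a whole group: no doctors → C(13,7) = 1716; no technicians → C(12,7) = 792; no pharmacists → C(11,7) = 330.
Add back selections omitting two groups (i.e. drawn from a single group): C(5,7) + C(6,7) + C(7,7) = 1.
By inclusion–exclusion: 31824 − 2838 + 1 = 28987.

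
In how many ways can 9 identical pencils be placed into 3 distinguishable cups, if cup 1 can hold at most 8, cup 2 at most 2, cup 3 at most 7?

23

Ignoring the caps, the number of non-negative solutions to x_1+…+x_3 = 9 is C(11,2) = 55.
Subtract solutions that violate a single cap (substitute x_i' = x_i − (cap_i+1)): x_1 ≥ 9 gives C(2,2) = 1; x_2 ≥ 3 gives C(8,2) = 28; x_3 ≥ 8 gives C(3,2) = 3. Together 32.
No two caps can be exceeded simultaneously, so the pair terms are all 0.
By inclusion–exclusion the count is 55 − 32 + 0 = 23.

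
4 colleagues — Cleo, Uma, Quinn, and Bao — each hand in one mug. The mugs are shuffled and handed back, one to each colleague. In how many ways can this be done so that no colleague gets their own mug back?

This is the derangement count D_4: permutations of 4 items with no fixed point.
By inclusion–exclusion this is Σ_{j=0}^{4} (−1)^j C(4,j)·(4−j)!.
Computing: 24 − 24 + 12 − 4 + 1 = 9.

9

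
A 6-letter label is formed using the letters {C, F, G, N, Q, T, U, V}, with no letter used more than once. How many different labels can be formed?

This is a permutation of 6 out of 8: P(8,6) = 8!/2!.
8 × 7 × 6 × 5 × 4 × 3 = 20160.

20160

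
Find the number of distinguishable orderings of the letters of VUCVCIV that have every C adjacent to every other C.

Treat the 2 copies of C as a single block. The multiset to arrange is then {CC, I, U, V, V, V}, 6 items in all.
That gives (6)!/(3!) = 120 arrangements.

120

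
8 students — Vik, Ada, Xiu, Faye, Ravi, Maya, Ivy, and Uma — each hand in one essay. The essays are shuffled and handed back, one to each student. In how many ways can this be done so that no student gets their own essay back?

14833

This is the derangement count D_8: permutations of 8 items with no fixed point.
By inclusion–exclusion this is Σ_{j=0}^{8} (−1)^j C(8,j)·(8−j)!.
Computing: 40320 − 40320 + 20160 − 6720 + 1680 − 336 + 56 − 8 + 1 = 14833.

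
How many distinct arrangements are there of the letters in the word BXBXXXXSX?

BXBXXXXSX has 9 letters with B appearing twice and X appearing 6 times.
The number of distinct arrangements is 9!/(6!·2!) = 362880/1440 = 252.

252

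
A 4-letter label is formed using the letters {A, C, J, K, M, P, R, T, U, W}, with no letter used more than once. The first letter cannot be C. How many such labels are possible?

4536

The first letter has 10−1 = 9 choices (anything except C).
The remaining 3 letters are filled from the other 9 symbols without repetition: 9 × 8 × 7 = 504.
Total: 9 × 504 = 4536.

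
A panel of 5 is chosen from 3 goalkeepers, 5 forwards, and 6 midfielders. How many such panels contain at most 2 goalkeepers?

Split by how many goalkeepers are chosen (0 through 2).
Sum: C(3,0)·C(11,5) + C(3,1)·C(11,4) + C(3,2)·C(11,3) = 462 + 990 + 495 = 1947.

1947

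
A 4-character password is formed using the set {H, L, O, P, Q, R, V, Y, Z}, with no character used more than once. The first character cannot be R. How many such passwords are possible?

2688

The first character has 9−1 = 8 choices (anything except R).
The remaining 3 characters are filled from the other 8 symbols without repetition: 8 × 7 × 6 = 336.
Total: 8 × 336 = 2688.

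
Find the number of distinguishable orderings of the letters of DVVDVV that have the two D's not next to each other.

10

Total arrangements of DVVDVV: 6!/(4!·2!) = 15.
If the two D's are adjacent, glue them into one block, leaving 5 items to arrange: (5)!/(4!) = 5 ways.
Subtracting, 15 − 5 = 10 arrangements keep the D's apart.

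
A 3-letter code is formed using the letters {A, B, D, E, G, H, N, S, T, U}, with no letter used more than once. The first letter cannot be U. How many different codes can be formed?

648

The first letter has 10−1 = 9 choices (anything except U).
The remaining 2 letters are filled from the other 9 symbols without repetition: 9 × 8 = 72.
Total: 9 × 72 = 648.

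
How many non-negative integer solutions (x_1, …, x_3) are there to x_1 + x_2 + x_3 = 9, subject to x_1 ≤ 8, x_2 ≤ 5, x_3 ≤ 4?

Without the upper bounds there are C(11,2) = 55 ways to split 9 among 3 variables.
Subtract solutions that violate a single cap (substitute x_i' = x_i − (cap_i+1)): x_1 ≥ 9 gives C(2,2) = 1; x_2 ≥ 6 gives C(5,2) = 10; x_3 ≥ 5 gives C(6,2) = 15. Together 26.
No two caps can be exceeded simultaneously, so the pair terms are all 0.
By inclusion–exclusion the count is 55 − 26 + 0 = 29.

29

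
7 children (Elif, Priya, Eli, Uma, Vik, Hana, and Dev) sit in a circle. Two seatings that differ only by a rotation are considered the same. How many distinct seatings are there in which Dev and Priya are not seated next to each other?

All circular seatings of 7 people number (6)! = 720.
Seatings with Dev beside Priya: treat them as a block with 2 internal orders, giving 2 × (5)! = 240.
Subtracting, 720 − 240 = 480.

480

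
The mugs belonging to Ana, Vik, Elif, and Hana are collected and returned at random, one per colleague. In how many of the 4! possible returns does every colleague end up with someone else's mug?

This is the derangement count D_4: permutations of 4 items with no fixed point.
By inclusion–exclusion this is Σ_{j=0}^{4} (−1)^j C(4,j)·(4−j)!.
Computing: 24 − 24 + 12 − 4 + 1 = 9.

9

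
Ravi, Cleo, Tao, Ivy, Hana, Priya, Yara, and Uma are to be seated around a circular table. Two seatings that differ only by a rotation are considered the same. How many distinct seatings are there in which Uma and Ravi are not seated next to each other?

3600

Without the restriction there are (7)! = 5040 seatings.
Seatings with Uma beside Ravi: treat them as a block with 2 internal orders, giving 2 × (6)! = 1440.
Subtracting, 5040 − 1440 = 3600.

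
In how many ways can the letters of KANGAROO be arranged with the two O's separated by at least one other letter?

Total arrangements of KANGAROO: 8!/(2!·2!) = 10080.
Arrangements with the O's together: treat OO as one letter, giving (7)!/(2!) = 2520.
Hence 10080 − 2520 = 7560.

7560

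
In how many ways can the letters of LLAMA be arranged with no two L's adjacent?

Total arrangements of LLAMA: 5!/(2!·2!) = 30.
If the two L's are adjacent, glue them into one block, leaving 4 items to arrange: (4)!/(2!) = 12 ways.
Hence 30 − 12 = 18.

18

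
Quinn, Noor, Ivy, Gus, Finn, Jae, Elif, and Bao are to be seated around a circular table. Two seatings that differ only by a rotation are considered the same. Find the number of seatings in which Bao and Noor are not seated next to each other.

3600

Without the restriction there are (7)! = 5040 seatings.
Those with Bao next to Noor: fuse the pair into one unit and seat 7 units around a circle — 2·(6)! = 1440.
Subtracting, 5040 − 1440 = 3600.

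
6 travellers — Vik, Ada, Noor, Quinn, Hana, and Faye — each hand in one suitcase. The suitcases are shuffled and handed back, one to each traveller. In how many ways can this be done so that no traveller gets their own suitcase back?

Count assignments avoiding every fixed point. For any j of the 6 travellers fixed to their own suitcase, the other 6−j can be arranged in (6−j)! ways.
By inclusion–exclusion this is Σ_{j=0}^{6} (−1)^j C(6,j)·(6−j)!.
Computing: 720 − 720 + 360 − 120 + 30 − 6 + 1 = 265.

265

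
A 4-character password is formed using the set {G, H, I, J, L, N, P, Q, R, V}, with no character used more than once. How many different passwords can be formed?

5040

This is a permutation of 4 out of 10: P(10,4) = 10!/6!.
10 × 9 × 8 × 7 = 5040.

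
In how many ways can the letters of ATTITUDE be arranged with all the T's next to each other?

Treat the 3 copies of T as a single block. The multiset to arrange is then {TTT, A, D, E, I, U}, 6 items in all.
All 6 items are distinct, so there are (6)! = 720 arrangements.

720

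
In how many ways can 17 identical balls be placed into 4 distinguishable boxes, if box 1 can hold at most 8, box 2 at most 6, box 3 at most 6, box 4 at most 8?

274

Without the upper bounds there are C(20,3) = 1140 ways to split 17 among 4 boxes.
Subtract solutions that violate a single cap (substitute x_i' = x_i − (cap_i+1)): x_1 ≥ 9 gives C(11,3) = 165; x_2 ≥ 7 gives C(13,3) = 286; x_3 ≥ 7 gives C(13,3) = 286; x_4 ≥ 9 gives C(11,3) = 165. Together 902.
Add back pairs where two caps are both exceeded: 4 + 4 + 0 + 20 + 4 + 4 = 36.
By inclusion–exclusion the count is 1140 − 902 + 36 = 274.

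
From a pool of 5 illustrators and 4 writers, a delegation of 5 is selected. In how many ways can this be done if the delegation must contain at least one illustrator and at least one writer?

Total 5-person selections from all 9: C(9,5) = 126.
Selections missing a whole group: no illustrators → C(4,5) = 0; no writers → C(5,5) = 1.
Both groups omitted at once is impossible, so 126 − 1 = 125.

125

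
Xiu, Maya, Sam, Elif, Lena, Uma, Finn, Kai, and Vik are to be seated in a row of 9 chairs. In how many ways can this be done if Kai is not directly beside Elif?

282240

Of the 9! = 362880 arrangements, those with Kai and Elif adjacent number 2 × 8! = 80640 (treat the pair as a block with 2 internal orders).
So 362880 − 80640 = 282240 arrangements keep them apart.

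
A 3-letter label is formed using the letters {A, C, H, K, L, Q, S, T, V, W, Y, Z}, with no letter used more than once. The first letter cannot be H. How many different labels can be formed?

The first letter has 12−1 = 11 choices (anything except H).
The remaining 2 letters are filled from the other 11 symbols without repetition: 11 × 10 = 110.
Total: 11 × 110 = 1210.

1210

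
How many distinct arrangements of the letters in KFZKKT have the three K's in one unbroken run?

24

Treat the 3 copies of K as a single block. The multiset to arrange is then {KKK, F, T, Z}, 4 items in all.
All 4 items are distinct, so there are (4)! = 24 arrangements.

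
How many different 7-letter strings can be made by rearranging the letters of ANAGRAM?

ANAGRAM has 7 letters with A appearing 3 times.
So there are 7! / (3!) = 840 distinguishable arrangements.

840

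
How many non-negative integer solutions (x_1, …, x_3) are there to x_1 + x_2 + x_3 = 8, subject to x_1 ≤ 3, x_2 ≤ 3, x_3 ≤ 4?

Without the upper bounds there are C(10,2) = 45 ways to split 8 among 3 variables.
Subtract solutions that violate a single cap (substitute x_i' = x_i − (cap_i+1)): x_1 ≥ 4 gives C(6,2) = 15; x_2 ≥ 4 gives C(6,2) = 15; x_3 ≥ 5 gives C(5,2) = 10. Together 40.
Add back pairs where two caps are both exceeded: 1 + 0 + 0 = 1.
By inclusion–exclusion the count is 45 − 40 + 1 = 6.

6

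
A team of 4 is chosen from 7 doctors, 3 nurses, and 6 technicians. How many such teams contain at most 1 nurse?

Split by how many nurses are chosen (0 through 1).
Sum: C(3,0)·C(13,4) + C(3,1)·C(13,3) = 715 + 858 = 1573.

1573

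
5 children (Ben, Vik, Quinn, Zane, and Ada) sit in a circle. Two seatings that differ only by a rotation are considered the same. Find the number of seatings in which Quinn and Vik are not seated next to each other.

12

Without the restriction there are (4)! = 24 seatings.
Those with Quinn next to Vik: fuse the pair into one unit and seat 4 units around a circle — 2·(3)! = 12.
Subtracting, 24 − 12 = 12.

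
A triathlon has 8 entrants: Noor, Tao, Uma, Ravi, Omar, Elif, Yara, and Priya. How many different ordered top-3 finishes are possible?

336

This is an ordered selection of 3 from 8: P(8,3).
That gives 8 × 7 × 6 = 336.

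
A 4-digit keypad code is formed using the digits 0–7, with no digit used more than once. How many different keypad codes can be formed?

1680

This is a permutation of 4 out of 8: P(8,4) = 8!/4!.
That product is 8 × 7 × 6 × 5 = 1680.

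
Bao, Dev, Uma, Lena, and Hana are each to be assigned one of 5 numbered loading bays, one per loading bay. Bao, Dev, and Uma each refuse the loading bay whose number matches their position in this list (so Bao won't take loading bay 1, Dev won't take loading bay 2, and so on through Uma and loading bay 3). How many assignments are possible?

64

Let Aᵢ (for i ∈ {1, 2, 3}) be the placements that put person i in their forbidden loading bay. Any j of these fix j positions, leaving (5−j)! ways to fill the rest, and there are C(3,j) ways to pick which j.
By inclusion–exclusion, the number of valid placements is Σ_{j=0}^{3} (−1)^j C(3,j)·(5−j)!.
Computing: 120 − 72 + 18 − 2 = 64.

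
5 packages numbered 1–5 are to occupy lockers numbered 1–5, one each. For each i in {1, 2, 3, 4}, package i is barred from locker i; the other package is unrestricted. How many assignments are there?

53

Let Aᵢ (for 1 ≤ i ≤ 4) be the placements that put package i in its forbidden locker. Any j of these fix j positions, leaving (5−j)! ways to fill the rest, and there are C(4,j) ways to pick which j.
By inclusion–exclusion, the number of valid placements is Σ_{j=0}^{4} (−1)^j C(4,j)·(5−j)!.
Computing: 120 − 96 + 36 − 8 + 1 = 53.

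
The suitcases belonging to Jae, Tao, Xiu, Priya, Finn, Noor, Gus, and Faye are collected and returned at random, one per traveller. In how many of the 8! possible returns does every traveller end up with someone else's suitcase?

14833

Let Aᵢ be the assignments in which traveller i gets their own suitcase. We want the size of the complement of A₁∪…∪A_8.
By inclusion–exclusion this is Σ_{j=0}^{8} (−1)^j C(8,j)·(8−j)!.
Computing: 40320 − 40320 + 20160 − 6720 + 1680 − 336 + 56 − 8 + 1 = 14833.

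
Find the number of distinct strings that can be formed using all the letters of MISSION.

The 7 letters of MISSION have repeats: I appearing twice and S appearing twice.
The number of distinct arrangements is 7!/(2!·2!) = 5040/4 = 1260.

1260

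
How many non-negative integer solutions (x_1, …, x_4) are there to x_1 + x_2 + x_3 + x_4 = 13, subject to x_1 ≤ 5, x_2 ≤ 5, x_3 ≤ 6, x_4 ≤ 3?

72

By stars and bars, unrestricted non-negative solutions to x_1+…+x_4 = 13 number C(13+3,3) = 560.
Subtract solutions that violate a single cap (substitute x_i' = x_i − (cap_i+1)): x_1 ≥ 6 gives C(10,3) = 120; x_2 ≥ 6 gives C(10,3) = 120; x_3 ≥ 7 gives C(9,3) = 84; x_4 ≥ 4 gives C(12,3) = 220. Together 544.
Add back pairs where two caps are both exceeded: 4 + 1 + 20 + 1 + 20 + 10 = 56.
By inclusion–exclusion the count is 560 − 544 + 56 = 72.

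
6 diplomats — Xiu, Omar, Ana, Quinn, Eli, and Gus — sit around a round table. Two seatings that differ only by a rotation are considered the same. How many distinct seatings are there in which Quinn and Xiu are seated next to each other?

Treat {Quinn, Xiu} as one unit (2 internal orders) and seat the resulting 5 units around the table: (4)! circular arrangements.
So 2 × (4)! = 2 × 24 = 48.

48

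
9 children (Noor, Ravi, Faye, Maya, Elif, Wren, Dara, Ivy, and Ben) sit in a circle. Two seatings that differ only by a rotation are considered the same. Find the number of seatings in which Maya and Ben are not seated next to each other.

All circular seatings of 9 people number (8)! = 40320.
Seatings with Maya beside Ben: treat them as a block with 2 internal orders, giving 2 × (7)! = 10080.
Subtracting, 40320 − 10080 = 30240.

30240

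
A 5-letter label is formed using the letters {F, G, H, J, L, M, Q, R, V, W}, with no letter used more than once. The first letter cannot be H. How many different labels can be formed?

27216

The first letter has 10−1 = 9 choices (anything except H).
The remaining 4 letters are filled from the other 9 symbols without repetition: 9 × 8 × 7 × 6 = 3024.
Total: 9 × 3024 = 27216.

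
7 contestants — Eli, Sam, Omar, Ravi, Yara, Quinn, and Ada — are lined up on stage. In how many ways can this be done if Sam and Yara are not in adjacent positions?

Of the 7! = 5040 arrangements, those with Sam and Yara adjacent number 2 × 6! = 1440 (treat the pair as a block with 2 internal orders).
Complementary counting: 5040 − 1440 = 3600.

3600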